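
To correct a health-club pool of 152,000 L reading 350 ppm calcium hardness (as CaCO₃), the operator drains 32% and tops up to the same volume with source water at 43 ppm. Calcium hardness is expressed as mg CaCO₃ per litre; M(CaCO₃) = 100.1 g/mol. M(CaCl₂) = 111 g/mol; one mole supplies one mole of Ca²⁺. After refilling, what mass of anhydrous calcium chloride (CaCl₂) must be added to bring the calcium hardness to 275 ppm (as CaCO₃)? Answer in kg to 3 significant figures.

After draining 32% and refilling: 350 × 0.68 + 43 × 0.32 = 251.76 ppm.
Deficit to target: 275 − 251.76 = 23.24 mg/L.
As CaCO₃: 23.24 mg/L × 152,000 L = 3532 g; ÷ 100.1 = 35.29 mol Ca²⁺.
Mass: 35.29 × 111 = 3917 g.

3.92 kg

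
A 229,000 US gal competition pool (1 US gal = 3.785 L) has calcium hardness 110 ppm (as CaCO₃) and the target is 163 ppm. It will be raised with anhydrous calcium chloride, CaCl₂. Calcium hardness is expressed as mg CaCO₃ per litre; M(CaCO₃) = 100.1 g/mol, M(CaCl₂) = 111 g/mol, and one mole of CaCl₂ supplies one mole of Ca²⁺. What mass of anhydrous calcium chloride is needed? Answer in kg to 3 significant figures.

Volume: 229,000 US gal × 3.785 L/gal = 866,765 L.
Hardness to add: (163 − 110) = 53 mg/L as CaCO₃ × 866,765 L = 45,940 g as CaCO₃.
Moles of Ca²⁺ (1 mol Ca²⁺ ≡ 1 mol CaCO₃): 45,940 / 100.1 g/mol = 458.9 mol.
Mass of CaCl₂: 458.9 × 111 = 50,940 g.

50.9 kg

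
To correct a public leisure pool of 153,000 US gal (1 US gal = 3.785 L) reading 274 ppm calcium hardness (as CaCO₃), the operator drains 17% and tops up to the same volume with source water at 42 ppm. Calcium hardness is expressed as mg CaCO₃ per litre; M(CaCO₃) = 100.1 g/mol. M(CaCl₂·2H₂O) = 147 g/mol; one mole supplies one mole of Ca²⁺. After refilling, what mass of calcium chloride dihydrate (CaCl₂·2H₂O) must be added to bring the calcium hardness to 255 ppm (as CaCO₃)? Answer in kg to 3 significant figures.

17.4 kg

Volume: 153,000 US gal × 3.785 L/gal = 579,105 L.
After draining 17% and refilling: 274 × 0.83 + 42 × 0.17 = 234.56 ppm.
Deficit to target: 255 − 234.56 = 20.44 mg/L.
As CaCO₃: 20.44 mg/L × 579,105 L = 11,840 g; ÷ 100.1 = 118.3 mol Ca²⁺.
Mass: 118.3 × 147 = 17,380 g.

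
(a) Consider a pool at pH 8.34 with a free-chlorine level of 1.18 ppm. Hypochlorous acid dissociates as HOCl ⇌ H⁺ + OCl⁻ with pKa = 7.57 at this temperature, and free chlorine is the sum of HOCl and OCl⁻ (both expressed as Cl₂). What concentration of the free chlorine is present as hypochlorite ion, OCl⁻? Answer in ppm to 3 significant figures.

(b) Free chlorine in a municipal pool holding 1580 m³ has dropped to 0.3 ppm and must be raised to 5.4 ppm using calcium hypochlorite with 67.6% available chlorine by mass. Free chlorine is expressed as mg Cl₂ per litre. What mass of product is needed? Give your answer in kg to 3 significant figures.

(a) [OCl⁻]/[HOCl] = 10^(pH − pKa) = 10^(8.34 − 7.57) = 10^0.77 = 5.888.
(a) Fraction as HOCl = 1 / (1 + 5.888) = 0.1452.
(a) OCl⁻ = (1 − 0.1452) × 1.18 ppm = 1.009 ppm.

(b) Volume: 1580 m³ = 1,580,000 L.
(b) Chlorine deficit: 5.4 − 0.3 = 5.1 ppm = 5.1 mg/L as Cl₂.
(b) Cl₂ equivalent needed: 5.1 mg/L × 1,580,000 L = 8,058,000 mg = 8058 g.
(b) Product at 67.6% available chlorine: 8058 / 0.676 = 11,920 g.

(a) 1.01 ppm; (b) 11.9 kg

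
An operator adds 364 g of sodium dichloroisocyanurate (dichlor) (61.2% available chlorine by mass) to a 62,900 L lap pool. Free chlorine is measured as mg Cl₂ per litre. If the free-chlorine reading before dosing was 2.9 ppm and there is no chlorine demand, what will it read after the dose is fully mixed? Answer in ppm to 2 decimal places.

Available chlorine delivered: 364 g × 0.612 = 222.8 g as Cl₂.
Concentration rise: 222.8 g / 62,900 L = 3.542 mg/L = 3.54 ppm.
Final FC: 2.9 + 3.54 = 6.44 ppm.

6.44 ppm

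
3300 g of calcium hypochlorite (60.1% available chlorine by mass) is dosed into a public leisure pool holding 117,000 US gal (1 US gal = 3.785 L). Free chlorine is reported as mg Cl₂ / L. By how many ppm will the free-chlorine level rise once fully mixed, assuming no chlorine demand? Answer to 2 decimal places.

Volume: 117,000 US gal × 3.785 L/gal = 442,845 L.
Available chlorine delivered: 3300 g × 0.601 = 1983 g as Cl₂.
Concentration rise: 1983 g / 442,845 L = 4.479 mg/L = 4.48 ppm.

4.48 ppm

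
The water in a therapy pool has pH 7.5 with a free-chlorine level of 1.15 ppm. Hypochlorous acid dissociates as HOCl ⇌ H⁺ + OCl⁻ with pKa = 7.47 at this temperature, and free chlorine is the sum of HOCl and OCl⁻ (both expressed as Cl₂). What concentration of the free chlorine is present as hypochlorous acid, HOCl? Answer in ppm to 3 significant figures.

0.555 ppm

[OCl⁻]/[HOCl] = 10^(pH − pKa) = 10^(7.5 − 7.47) = 10^0.03 = 1.072.
Fraction as HOCl = 1 / (1 + 1.072) = 0.4827.
HOCl = 0.4827 × 1.15 ppm = 0.5551 ppm.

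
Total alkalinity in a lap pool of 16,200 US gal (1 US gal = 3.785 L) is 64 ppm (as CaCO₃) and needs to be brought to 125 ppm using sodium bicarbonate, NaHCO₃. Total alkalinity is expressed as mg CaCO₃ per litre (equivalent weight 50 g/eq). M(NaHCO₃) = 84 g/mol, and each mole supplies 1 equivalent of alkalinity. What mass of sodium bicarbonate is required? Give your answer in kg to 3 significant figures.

6.28 kg

Volume: 16,200 US gal × 3.785 L/gal = 61,317 L.
Alkalinity to add: (125 − 64) = 61 mg/L as CaCO₃ × 61,317 L = 3740 g as CaCO₃.
Equivalents: 3740 g ÷ 50 g/eq = 74.81 eq.
NaHCO₃ supplies 1 eq per mole → 74.81 mol.
Mass: 74.81 mol × 84 g/mol = 6284 g.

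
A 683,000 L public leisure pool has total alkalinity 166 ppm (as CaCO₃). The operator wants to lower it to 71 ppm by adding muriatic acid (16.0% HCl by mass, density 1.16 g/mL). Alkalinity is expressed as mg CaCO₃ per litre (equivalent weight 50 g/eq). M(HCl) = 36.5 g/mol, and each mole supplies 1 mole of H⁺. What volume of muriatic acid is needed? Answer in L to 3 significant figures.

255 L

Alkalinity to neutralize: (166 − 71) = 95 mg/L as CaCO₃ × 683,000 L = 64,880 g as CaCO₃.
Equivalents of H⁺ required: 64,880 ÷ 50 g/eq = 1298 eq = 1298 mol HCl.
Mass of HCl: 1298 × 36.5 = 47,370 g.
Mass of 16.0% solution: 47,370 / 0.16 = 296,000 g.
Volume: 296,000 g ÷ 1.16 g/mL = 255,200 mL.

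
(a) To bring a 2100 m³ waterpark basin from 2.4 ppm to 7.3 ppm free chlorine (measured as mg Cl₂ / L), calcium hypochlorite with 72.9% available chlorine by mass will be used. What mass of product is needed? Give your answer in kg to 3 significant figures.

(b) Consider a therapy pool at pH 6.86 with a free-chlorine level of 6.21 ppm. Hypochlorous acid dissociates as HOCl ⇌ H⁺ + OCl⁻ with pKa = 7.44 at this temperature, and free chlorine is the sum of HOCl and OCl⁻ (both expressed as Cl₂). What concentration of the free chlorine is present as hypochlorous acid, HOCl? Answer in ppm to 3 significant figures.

(a) Volume: 2100 m³ = 2,100,000 L.
(a) Chlorine deficit: 7.3 − 2.4 = 4.9 ppm = 4.9 mg/L as Cl₂.
(a) Cl₂ equivalent needed: 4.9 mg/L × 2,100,000 L = 10,290,000 mg = 10,290 g.
(a) Product at 72.9% available chlorine: 10,290 / 0.729 = 14,120 g.

(b) [OCl⁻]/[HOCl] = 10^(pH − pKa) = 10^(6.86 − 7.44) = 10^-0.58 = 0.263.
(b) Fraction as HOCl = 1 / (1 + 0.263) = 0.7917.
(b) HOCl = 0.7917 × 6.21 ppm = 4.917 ppm.

(a) 14.1 kg; (b) 4.92 ppm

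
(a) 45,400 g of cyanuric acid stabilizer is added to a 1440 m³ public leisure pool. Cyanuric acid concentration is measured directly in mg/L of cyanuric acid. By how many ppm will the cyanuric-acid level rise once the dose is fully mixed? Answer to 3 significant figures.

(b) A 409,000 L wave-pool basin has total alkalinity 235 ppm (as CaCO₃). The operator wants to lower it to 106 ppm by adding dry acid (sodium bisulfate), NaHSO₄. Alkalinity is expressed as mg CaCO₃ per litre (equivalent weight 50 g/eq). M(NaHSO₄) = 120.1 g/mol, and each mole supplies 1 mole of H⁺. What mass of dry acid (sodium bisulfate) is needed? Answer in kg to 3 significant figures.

(a) Volume: 1440 m³ = 1,440,000 L.
(a) Rise: 45,400 g / 1,440,000 L × 1000 = 31.53 mg/L.

(b) Alkalinity to neutralize: (235 − 106) = 129 mg/L as CaCO₃ × 409,000 L = 52,760 g as CaCO₃.
(b) Equivalents of H⁺ required: 52,760 ÷ 50 g/eq = 1055 eq = 1055 mol NaHSO₄.
(b) Mass of NaHSO₄: 1055 × 120.1 = 126,700 g.

(a) 31.5 ppm; (b) 127 kg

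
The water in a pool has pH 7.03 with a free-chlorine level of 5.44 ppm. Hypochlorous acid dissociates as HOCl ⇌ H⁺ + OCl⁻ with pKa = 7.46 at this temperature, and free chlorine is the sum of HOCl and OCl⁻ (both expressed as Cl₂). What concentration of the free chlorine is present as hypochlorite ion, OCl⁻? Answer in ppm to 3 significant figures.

1.47 ppm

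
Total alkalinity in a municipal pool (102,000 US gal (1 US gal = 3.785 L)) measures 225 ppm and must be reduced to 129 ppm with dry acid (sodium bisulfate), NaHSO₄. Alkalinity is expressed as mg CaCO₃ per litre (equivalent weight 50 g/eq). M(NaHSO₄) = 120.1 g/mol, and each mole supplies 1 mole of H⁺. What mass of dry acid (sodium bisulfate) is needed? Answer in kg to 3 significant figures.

Volume: 102,000 US gal × 3.785 L/gal = 386,070 L.
Alkalinity to neutralize: (225 − 129) = 96 mg/L as CaCO₃ × 386,070 L = 37,060 g as CaCO₃.
Equivalents of H⁺ required: 37,060 ÷ 50 g/eq = 741.3 eq = 741.3 mol NaHSO₄.
Mass of NaHSO₄: 741.3 × 120.1 = 89,020 g.

89.0 kg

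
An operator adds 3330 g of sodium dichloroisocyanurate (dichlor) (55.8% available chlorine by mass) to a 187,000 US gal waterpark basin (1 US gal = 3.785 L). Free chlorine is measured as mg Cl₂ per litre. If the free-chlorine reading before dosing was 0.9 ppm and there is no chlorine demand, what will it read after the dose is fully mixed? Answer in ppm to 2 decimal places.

Volume: 187,000 US gal × 3.785 L/gal = 707,795 L.
Available chlorine delivered: 3330 g × 0.558 = 1858 g as Cl₂.
Concentration rise: 1858 g / 707,795 L = 2.625 mg/L = 2.63 ppm.
Final FC: 0.9 + 2.63 = 3.53 ppm.

3.53 ppm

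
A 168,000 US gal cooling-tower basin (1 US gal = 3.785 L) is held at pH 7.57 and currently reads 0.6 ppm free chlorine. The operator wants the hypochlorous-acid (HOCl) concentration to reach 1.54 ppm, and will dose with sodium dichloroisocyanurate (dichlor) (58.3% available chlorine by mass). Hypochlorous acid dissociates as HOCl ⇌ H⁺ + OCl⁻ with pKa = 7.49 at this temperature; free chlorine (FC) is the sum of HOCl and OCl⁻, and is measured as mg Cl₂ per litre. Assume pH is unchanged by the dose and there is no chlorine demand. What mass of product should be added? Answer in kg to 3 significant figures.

Volume: 168,000 US gal × 3.785 L/gal = 635,880 L.
[OCl⁻]/[HOCl] = 10^(pH − pKa) = 10^(7.57 − 7.49) = 1.202; fraction as HOCl = 1/(1 + 1.202) = 0.4541.
Free chlorine required for 1.54 ppm HOCl: 1.54 / 0.4541 = 3.391 ppm.
FC to add: 3.391 − 0.6 = 2.791 mg/L as Cl₂.
Cl₂ equivalent: 2.791 mg/L × 635,880 L = 1775 g.
Product at 58.3% available Cl: 1775 / 0.583 = 3045 g.

3.04 kg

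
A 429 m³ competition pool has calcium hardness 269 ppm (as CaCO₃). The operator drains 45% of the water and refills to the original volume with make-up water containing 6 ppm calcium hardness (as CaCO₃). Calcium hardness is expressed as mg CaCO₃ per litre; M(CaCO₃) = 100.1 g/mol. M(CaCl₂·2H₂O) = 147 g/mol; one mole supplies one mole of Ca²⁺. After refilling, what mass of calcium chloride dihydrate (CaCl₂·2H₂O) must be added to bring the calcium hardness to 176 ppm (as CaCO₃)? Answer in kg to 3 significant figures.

16.0 kg

Volume: 429 m³ = 429,000 L.
After draining 45% and refilling: 269 × 0.55 + 6 × 0.45 = 150.65 ppm.
Deficit to target: 176 − 150.65 = 25.35 mg/L.
As CaCO₃: 25.35 mg/L × 429,000 L = 10,880 g; ÷ 100.1 = 108.6 mol Ca²⁺.
Mass: 108.6 × 147 = 15,970 g.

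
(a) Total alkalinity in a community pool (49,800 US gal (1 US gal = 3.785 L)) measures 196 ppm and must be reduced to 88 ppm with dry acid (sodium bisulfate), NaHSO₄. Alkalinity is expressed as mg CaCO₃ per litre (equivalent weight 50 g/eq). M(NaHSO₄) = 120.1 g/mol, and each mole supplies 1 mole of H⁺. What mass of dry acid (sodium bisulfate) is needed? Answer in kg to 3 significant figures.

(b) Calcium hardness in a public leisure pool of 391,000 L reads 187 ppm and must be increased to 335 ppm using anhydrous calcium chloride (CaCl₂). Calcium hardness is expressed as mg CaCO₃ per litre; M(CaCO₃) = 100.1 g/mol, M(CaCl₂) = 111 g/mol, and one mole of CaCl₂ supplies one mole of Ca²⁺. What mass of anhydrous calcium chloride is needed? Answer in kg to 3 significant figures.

(a) Volume: 49,800 US gal × 3.785 L/gal = 188,493 L.
(a) Alkalinity to neutralize: (196 − 88) = 108 mg/L as CaCO₃ × 188,493 L = 20,360 g as CaCO₃.
(a) Equivalents of H⁺ required: 20,360 ÷ 50 g/eq = 407.1 eq = 407.1 mol NaHSO₄.
(a) Mass of NaHSO₄: 407.1 × 120.1 = 48,900 g.

(b) Hardness to add: (335 − 187) = 148 mg/L as CaCO₃ × 391,000 L = 57,870 g as CaCO₃.
(b) Moles of Ca²⁺ (1 mol Ca²⁺ ≡ 1 mol CaCO₃): 57,870 / 100.1 g/mol = 578.1 mol.
(b) Mass of CaCl₂: 578.1 × 111 = 64,170 g.

(a) 48.9 kg; (b) 64.2 kg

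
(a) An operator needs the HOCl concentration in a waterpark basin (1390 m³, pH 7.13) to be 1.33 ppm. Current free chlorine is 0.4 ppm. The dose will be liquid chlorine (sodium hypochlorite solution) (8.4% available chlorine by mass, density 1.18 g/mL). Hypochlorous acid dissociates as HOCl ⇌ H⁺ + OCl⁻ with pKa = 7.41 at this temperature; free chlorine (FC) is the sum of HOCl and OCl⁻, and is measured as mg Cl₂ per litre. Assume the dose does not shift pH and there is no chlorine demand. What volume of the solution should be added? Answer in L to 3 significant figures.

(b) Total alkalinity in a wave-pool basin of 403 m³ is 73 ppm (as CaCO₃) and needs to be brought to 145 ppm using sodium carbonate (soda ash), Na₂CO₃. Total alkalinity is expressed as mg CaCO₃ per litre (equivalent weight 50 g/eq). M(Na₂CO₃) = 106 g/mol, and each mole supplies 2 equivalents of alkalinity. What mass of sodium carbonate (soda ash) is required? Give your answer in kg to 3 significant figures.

(a) 22.8 L; (b) 30.8 kg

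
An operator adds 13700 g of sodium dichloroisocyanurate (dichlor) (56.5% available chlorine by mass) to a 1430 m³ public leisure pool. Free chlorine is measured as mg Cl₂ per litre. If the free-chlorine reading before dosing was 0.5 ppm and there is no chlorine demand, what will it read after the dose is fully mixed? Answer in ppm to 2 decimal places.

Volume: 1430 m³ = 1,430,000 L.
Available chlorine delivered: 13,700 g × 0.565 = 7740 g as Cl₂.
Concentration rise: 7740 g / 1,430,000 L = 5.413 mg/L = 5.41 ppm.
Final FC: 0.5 + 5.41 = 5.91 ppm.

5.91 ppm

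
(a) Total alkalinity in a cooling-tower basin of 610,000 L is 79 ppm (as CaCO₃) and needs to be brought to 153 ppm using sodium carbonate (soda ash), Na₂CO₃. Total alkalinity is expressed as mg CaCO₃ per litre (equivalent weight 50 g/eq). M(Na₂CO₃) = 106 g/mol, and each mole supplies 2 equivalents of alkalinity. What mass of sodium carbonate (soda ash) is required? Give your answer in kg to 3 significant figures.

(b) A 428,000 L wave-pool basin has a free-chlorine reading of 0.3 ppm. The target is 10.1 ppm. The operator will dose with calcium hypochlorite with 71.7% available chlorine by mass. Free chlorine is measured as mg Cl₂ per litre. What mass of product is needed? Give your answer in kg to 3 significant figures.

(a) Alkalinity to add: (153 − 79) = 74 mg/L as CaCO₃ × 610,000 L = 45,140 g as CaCO₃.
(a) Equivalents: 45,140 g ÷ 50 g/eq = 902.8 eq.
(a) Each mole of Na₂CO₃ supplies 2 eq, so 902.8 / 2 = 451.4 mol.
(a) Mass: 451.4 mol × 106 g/mol = 47,850 g.

(b) Chlorine deficit: 10.1 − 0.3 = 9.8 ppm = 9.8 mg/L as Cl₂.
(b) Cl₂ equivalent needed: 9.8 mg/L × 428,000 L = 4,194,000 mg = 4194 g.
(b) Product at 71.7% available chlorine: 4194 / 0.717 = 5850 g.

(a) 47.8 kg; (b) 5.85 kg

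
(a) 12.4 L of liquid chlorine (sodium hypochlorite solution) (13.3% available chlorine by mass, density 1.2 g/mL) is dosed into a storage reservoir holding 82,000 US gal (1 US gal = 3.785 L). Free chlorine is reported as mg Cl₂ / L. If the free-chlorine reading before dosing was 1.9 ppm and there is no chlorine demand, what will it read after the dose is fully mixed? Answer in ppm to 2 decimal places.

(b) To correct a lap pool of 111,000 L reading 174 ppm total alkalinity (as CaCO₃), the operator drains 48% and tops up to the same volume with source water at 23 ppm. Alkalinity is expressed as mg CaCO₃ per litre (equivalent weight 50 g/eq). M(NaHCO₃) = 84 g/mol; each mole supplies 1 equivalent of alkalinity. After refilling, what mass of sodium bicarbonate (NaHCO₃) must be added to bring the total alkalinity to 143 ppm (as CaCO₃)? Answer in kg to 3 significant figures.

(a) Volume: 82,000 US gal × 3.785 L/gal = 310,370 L.
(a) Mass of solution: 12.4 L × 1000 mL/L × 1.2 g/mL = 14,880 g.
(a) Available chlorine delivered: 14,880 g × 0.133 = 1979 g as Cl₂.
(a) Concentration rise: 1979 g / 310,370 L = 6.376 mg/L = 6.38 ppm.
(a) Final FC: 1.9 + 6.38 = 8.28 ppm.

(b) After draining 48% and refilling: 174 × 0.52 + 23 × 0.48 = 101.52 ppm.
(b) Deficit to target: 143 − 101.52 = 41.48 mg/L.
(b) As CaCO₃: 41.48 mg/L × 111,000 L = 4604 g; ÷ 50 g/eq ÷ 1 = 92.09 mol NaHCO₃.
(b) Mass: 92.09 × 84 = 7735 g.

(a) 8.28 ppm; (b) 7.74 kg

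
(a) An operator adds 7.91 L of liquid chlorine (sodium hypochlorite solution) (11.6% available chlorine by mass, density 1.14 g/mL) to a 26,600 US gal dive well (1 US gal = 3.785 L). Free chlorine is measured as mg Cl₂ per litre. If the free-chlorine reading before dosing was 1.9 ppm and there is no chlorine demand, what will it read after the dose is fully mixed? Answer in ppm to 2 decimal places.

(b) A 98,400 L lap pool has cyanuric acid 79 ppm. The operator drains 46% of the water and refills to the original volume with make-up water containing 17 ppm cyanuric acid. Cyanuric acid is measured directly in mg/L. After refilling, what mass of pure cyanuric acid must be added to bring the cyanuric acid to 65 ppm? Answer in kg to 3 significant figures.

(a) 12.29 ppm; (b) 1.43 kg

(a) Volume: 26,600 US gal × 3.785 L/gal = 100,681 L.
(a) Mass of solution: 7.91 L × 1000 mL/L × 1.14 g/mL = 9017 g.
(a) Available chlorine delivered: 9017 g × 0.116 = 1046 g as Cl₂.
(a) Concentration rise: 1046 g / 100,681 L = 10.39 mg/L = 10.39 ppm.
(a) Final FC: 1.9 + 10.39 = 12.29 ppm.

(b) After draining 46% and refilling: 79 × 0.54 + 17 × 0.46 = 50.48 ppm.
(b) Deficit to target: 65 − 50.48 = 14.52 mg/L.
(b) Mass: 14.52 mg/L × 98,400 L = 1429 g cyanuric acid.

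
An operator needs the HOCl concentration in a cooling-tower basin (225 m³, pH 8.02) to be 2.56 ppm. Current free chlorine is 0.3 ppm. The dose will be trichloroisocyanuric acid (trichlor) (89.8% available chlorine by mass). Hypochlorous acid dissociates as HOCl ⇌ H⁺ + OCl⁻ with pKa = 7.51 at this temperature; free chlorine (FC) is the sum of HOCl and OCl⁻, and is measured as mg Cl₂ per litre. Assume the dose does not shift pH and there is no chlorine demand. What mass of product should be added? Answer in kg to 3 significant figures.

Volume: 225 m³ = 225,000 L.
[OCl⁻]/[HOCl] = 10^(pH − pKa) = 10^(8.02 − 7.51) = 3.236; fraction as HOCl = 1/(1 + 3.236) = 0.2361.
Free chlorine required for 2.56 ppm HOCl: 2.56 / 0.2361 = 10.84 ppm.
FC to add: 10.84 − 0.3 = 10.54 mg/L as Cl₂.
Cl₂ equivalent: 10.54 mg/L × 225,000 L = 2372 g.
Product at 89.8% available Cl: 2372 / 0.898 = 2642 g.

2.64 kg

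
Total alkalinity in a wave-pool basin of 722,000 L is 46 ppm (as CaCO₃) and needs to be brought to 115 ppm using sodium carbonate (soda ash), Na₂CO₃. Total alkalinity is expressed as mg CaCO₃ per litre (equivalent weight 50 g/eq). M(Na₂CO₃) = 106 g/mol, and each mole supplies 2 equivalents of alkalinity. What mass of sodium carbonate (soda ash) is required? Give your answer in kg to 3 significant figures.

52.8 kg

Alkalinity to add: (115 − 46) = 69 mg/L as CaCO₃ × 722,000 L = 49,820 g as CaCO₃.
Equivalents: 49,820 g ÷ 50 g/eq = 996.4 eq.
Each mole of Na₂CO₃ supplies 2 eq, so 996.4 / 2 = 498.2 mol.
Mass: 498.2 mol × 106 g/mol = 52,810 g.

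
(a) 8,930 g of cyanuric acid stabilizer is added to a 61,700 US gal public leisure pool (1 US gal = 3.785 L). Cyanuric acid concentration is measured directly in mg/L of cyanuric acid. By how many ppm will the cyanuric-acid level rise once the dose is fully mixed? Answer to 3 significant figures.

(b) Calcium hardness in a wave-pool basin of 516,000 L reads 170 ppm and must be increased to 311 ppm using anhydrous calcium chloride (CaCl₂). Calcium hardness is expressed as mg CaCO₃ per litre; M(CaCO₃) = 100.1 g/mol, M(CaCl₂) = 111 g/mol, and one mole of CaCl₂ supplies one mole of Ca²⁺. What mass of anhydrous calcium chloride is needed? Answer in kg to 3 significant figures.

(a) Volume: 61,700 US gal × 3.785 L/gal = 233,534 L.
(a) Rise: 8,930 g / 233,534 L × 1000 = 38.24 mg/L.

(b) Hardness to add: (311 − 170) = 141 mg/L as CaCO₃ × 516,000 L = 72,760 g as CaCO₃.
(b) Moles of Ca²⁺ (1 mol Ca²⁺ ≡ 1 mol CaCO₃): 72,760 / 100.1 g/mol = 726.8 mol.
(b) Mass of CaCl₂: 726.8 × 111 = 80,680 g.

(a) 38.2 ppm; (b) 80.7 kg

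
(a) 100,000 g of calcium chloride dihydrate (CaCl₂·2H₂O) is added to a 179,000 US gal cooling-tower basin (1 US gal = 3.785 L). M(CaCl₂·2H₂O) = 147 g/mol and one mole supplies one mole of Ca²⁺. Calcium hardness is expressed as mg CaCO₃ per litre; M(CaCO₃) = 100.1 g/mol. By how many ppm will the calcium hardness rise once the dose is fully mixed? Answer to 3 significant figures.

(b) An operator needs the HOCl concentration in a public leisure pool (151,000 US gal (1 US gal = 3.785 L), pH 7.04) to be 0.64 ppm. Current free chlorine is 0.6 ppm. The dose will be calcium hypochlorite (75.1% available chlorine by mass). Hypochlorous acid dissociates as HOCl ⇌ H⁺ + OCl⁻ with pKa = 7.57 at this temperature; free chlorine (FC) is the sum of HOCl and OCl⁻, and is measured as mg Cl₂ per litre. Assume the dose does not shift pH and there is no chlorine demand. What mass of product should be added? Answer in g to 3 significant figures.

(a) 101 ppm; (b) 174 g

(a) Volume: 179,000 US gal × 3.785 L/gal = 677,515 L.
(a) Moles of Ca²⁺: 100,000 g ÷ 147 g/mol = 680.3 mol.
(a) As CaCO₃: 680.3 mol × 100.1 g/mol = 68,100 g.
(a) Rise: 68,100 g / 677,515 L × 1000 = 100.5 mg/L.

(b) Volume: 151,000 US gal × 3.785 L/gal = 571,535 L.
(b) [OCl⁻]/[HOCl] = 10^(pH − pKa) = 10^(7.04 − 7.57) = 0.2951; fraction as HOCl = 1/(1 + 0.2951) = 0.7721.
(b) Free chlorine required for 0.64 ppm HOCl: 0.64 / 0.7721 = 0.8289 ppm.
(b) FC to add: 0.8289 − 0.6 = 0.2289 mg/L as Cl₂.
(b) Cl₂ equivalent: 0.2289 mg/L × 571,535 L = 130.8 g.
(b) Product at 75.1% available Cl: 130.8 / 0.751 = 174.2 g.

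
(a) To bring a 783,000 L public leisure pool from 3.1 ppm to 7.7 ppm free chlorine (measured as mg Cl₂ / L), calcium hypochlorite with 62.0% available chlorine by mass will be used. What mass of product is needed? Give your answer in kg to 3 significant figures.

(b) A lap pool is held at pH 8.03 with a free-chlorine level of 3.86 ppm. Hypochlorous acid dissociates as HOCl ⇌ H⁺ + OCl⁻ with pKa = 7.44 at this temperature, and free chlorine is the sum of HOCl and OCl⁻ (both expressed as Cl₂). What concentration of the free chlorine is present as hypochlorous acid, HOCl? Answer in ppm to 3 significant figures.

(a) Chlorine deficit: 7.7 − 3.1 = 4.6 ppm = 4.6 mg/L as Cl₂.
(a) Cl₂ equivalent needed: 4.6 mg/L × 783,000 L = 3,602,000 mg = 3602 g.
(a) Product at 62.0% available chlorine: 3602 / 0.62 = 5809 g.

(b) [OCl⁻]/[HOCl] = 10^(pH − pKa) = 10^(8.03 − 7.44) = 10^0.59 = 3.89.
(b) Fraction as HOCl = 1 / (1 + 3.89) = 0.2045.
(b) HOCl = 0.2045 × 3.86 ppm = 0.7893 ppm.

(a) 5.81 kg; (b) 0.789 ppm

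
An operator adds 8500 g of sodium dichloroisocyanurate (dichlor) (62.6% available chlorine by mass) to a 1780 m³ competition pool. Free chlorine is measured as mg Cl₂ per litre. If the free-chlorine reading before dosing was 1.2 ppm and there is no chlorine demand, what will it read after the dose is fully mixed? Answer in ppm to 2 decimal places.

Volume: 1780 m³ = 1,780,000 L.
Available chlorine delivered: 8500 g × 0.626 = 5321 g as Cl₂.
Concentration rise: 5321 g / 1,780,000 L = 2.989 mg/L = 2.99 ppm.
Final FC: 1.2 + 2.99 = 4.19 ppm.

4.19 ppm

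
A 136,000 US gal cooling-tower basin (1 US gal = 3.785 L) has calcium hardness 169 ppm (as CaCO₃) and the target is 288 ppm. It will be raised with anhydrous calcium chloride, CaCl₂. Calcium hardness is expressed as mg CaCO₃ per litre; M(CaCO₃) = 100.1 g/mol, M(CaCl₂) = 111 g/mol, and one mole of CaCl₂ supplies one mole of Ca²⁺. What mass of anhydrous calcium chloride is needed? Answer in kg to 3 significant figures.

Volume: 136,000 US gal × 3.785 L/gal = 514,760 L.
Hardness to add: (288 − 169) = 119 mg/L as CaCO₃ × 514,760 L = 61,260 g as CaCO₃.
Moles of Ca²⁺ (1 mol Ca²⁺ ≡ 1 mol CaCO₃): 61,260 / 100.1 g/mol = 612 mol.
Mass of CaCl₂: 612 × 111 = 67,930 g.

67.9 kg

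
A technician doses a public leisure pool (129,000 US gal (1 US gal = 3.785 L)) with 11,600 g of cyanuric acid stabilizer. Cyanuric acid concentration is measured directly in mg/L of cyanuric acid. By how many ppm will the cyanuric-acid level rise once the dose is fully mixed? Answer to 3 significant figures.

23.8 ppm

Volume: 129,000 US gal × 3.785 L/gal = 488,265 L.
Rise: 11,600 g / 488,265 L × 1000 = 23.76 mg/L.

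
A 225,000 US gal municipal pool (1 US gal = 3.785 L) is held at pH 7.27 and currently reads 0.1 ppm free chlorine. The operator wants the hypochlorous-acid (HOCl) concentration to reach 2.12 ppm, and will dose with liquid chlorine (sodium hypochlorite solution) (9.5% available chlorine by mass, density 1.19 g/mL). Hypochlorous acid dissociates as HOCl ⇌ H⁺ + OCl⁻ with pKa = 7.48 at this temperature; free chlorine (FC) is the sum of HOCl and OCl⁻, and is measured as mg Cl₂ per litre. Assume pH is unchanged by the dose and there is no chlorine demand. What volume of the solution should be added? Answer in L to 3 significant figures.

Volume: 225,000 US gal × 3.785 L/gal = 851,625 L.
[OCl⁻]/[HOCl] = 10^(pH − pKa) = 10^(7.27 − 7.48) = 0.6166; fraction as HOCl = 1/(1 + 0.6166) = 0.6186.
Free chlorine required for 2.12 ppm HOCl: 2.12 / 0.6186 = 3.427 ppm.
FC to add: 3.427 − 0.1 = 3.327 mg/L as Cl₂.
Cl₂ equivalent: 3.327 mg/L × 851,625 L = 2834 g.
Product at 9.5% available Cl: 2834 / 0.095 = 29,830 g.
Volume: 29,830 g ÷ 1.19 g/mL = 25,060 mL.

25.1 L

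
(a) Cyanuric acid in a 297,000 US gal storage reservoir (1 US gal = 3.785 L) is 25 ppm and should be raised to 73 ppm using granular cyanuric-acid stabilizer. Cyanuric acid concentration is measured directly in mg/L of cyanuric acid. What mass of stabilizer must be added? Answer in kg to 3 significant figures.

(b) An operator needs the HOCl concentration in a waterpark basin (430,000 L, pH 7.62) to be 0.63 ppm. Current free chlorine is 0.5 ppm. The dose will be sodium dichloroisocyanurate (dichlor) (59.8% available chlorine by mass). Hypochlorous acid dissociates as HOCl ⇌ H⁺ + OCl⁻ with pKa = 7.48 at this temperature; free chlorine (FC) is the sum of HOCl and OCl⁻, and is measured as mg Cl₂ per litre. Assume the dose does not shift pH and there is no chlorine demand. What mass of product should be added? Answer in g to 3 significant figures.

(a) Volume: 297,000 US gal × 3.785 L/gal = 1,124,145 L.
(a) CYA to add: (73 − 25) = 48 mg/L × 1,124,145 L = 53,960 g cyanuric acid.

(b) [OCl⁻]/[HOCl] = 10^(pH − pKa) = 10^(7.62 − 7.48) = 1.38; fraction as HOCl = 1/(1 + 1.38) = 0.4201.
(b) Free chlorine required for 0.63 ppm HOCl: 0.63 / 0.4201 = 1.5 ppm.
(b) FC to add: 1.5 − 0.5 = 0.9996 mg/L as Cl₂.
(b) Cl₂ equivalent: 0.9996 mg/L × 430,000 L = 429.8 g.
(b) Product at 59.8% available Cl: 429.8 / 0.598 = 718.8 g.

(a) 54.0 kg; (b) 719 g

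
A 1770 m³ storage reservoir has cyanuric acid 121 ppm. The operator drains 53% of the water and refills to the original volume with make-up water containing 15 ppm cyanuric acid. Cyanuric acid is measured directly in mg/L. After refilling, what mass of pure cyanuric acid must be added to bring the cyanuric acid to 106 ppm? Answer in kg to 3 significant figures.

Volume: 1770 m³ = 1,770,000 L.
After draining 53% and refilling: 121 × 0.47 + 15 × 0.53 = 64.82 ppm.
Deficit to target: 106 − 64.82 = 41.18 mg/L.
Mass: 41.18 mg/L × 1,770,000 L = 72,890 g cyanuric acid.

72.9 kg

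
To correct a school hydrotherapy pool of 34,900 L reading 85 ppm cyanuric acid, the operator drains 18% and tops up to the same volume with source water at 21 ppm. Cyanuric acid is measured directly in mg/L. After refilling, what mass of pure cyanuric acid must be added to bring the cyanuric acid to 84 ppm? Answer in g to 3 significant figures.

367 g

After draining 18% and refilling: 85 × 0.82 + 21 × 0.18 = 73.48 ppm.
Deficit to target: 84 − 73.48 = 10.52 mg/L.
Mass: 10.52 mg/L × 34,900 L = 367.1 g cyanuric acid.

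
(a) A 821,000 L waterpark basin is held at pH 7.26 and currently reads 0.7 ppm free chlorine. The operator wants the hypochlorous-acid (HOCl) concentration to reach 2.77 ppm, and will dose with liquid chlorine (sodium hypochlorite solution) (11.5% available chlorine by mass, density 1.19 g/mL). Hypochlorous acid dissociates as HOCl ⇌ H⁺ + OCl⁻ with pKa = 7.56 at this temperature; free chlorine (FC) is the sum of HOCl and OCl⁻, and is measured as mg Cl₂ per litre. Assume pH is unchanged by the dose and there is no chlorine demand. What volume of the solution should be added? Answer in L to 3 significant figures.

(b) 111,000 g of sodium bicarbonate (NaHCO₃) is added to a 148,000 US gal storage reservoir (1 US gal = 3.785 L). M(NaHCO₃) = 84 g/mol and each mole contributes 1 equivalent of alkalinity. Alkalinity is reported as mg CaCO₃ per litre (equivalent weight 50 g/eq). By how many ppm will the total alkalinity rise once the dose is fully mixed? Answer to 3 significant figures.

(a) 20.7 L; (b) 118 ppm

(a) [OCl⁻]/[HOCl] = 10^(pH − pKa) = 10^(7.26 − 7.56) = 0.5012; fraction as HOCl = 1/(1 + 0.5012) = 0.6661.
(a) Free chlorine required for 2.77 ppm HOCl: 2.77 / 0.6661 = 4.158 ppm.
(a) FC to add: 4.158 − 0.7 = 3.458 mg/L as Cl₂.
(a) Cl₂ equivalent: 3.458 mg/L × 821,000 L = 2839 g.
(a) Product at 11.5% available Cl: 2839 / 0.115 = 24,690 g.
(a) Volume: 24,690 g ÷ 1.19 g/mL = 20,750 mL.

(b) Volume: 148,000 US gal × 3.785 L/gal = 560,180 L.
(b) Moles of NaHCO₃: 111,000 g ÷ 84 g/mol = 1321 mol → 1321 eq of alkalinity.
(b) As CaCO₃: 1321 eq × 50 g/eq = 66,070 g.
(b) Rise: 66,070 g / 560,180 L × 1000 = 117.9 mg/L.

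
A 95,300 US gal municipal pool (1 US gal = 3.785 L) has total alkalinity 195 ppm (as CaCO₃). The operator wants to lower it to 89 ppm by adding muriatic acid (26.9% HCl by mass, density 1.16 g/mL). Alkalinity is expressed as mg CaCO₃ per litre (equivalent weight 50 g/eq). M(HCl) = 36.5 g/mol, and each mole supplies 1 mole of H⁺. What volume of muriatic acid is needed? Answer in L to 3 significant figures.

89.4 L

Volume: 95,300 US gal × 3.785 L/gal = 360,710 L.
Alkalinity to neutralize: (195 − 89) = 106 mg/L as CaCO₃ × 360,710 L = 38,240 g as CaCO₃.
Equivalents of H⁺ required: 38,240 ÷ 50 g/eq = 764.7 eq = 764.7 mol HCl.
Mass of HCl: 764.7 × 36.5 = 27,910 g.
Mass of 26.9% solution: 27,910 / 0.269 = 103,800 g.
Volume: 103,800 g ÷ 1.16 g/mL = 89,450 mL.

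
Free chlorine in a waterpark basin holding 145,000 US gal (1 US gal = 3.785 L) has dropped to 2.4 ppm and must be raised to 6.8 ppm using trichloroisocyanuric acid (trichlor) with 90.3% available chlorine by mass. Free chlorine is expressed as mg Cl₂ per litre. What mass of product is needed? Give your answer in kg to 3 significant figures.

2.67 kg

Volume: 145,000 US gal × 3.785 L/gal = 548,825 L.
Chlorine deficit: 6.8 − 2.4 = 4.4 ppm = 4.4 mg/L as Cl₂.
Cl₂ equivalent needed: 4.4 mg/L × 548,825 L = 2,415,000 mg = 2415 g.
Product at 90.3% available chlorine: 2415 / 0.903 = 2674 g.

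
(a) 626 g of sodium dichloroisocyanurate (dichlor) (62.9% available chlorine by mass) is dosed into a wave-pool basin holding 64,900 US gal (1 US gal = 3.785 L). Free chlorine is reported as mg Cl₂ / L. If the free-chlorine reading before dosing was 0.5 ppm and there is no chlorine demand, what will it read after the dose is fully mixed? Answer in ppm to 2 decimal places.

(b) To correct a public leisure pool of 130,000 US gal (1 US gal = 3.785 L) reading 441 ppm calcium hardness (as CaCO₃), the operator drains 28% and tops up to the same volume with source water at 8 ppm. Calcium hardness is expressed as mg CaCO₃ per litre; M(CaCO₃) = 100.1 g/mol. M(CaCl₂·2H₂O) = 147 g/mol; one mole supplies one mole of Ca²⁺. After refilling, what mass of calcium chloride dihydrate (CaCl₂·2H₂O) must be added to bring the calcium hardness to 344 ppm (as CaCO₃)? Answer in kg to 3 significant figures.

(a) Volume: 64,900 US gal × 3.785 L/gal = 245,646 L.
(a) Available chlorine delivered: 626 g × 0.629 = 393.8 g as Cl₂.
(a) Concentration rise: 393.8 g / 245,646 L = 1.603 mg/L = 1.60 ppm.
(a) Final FC: 0.5 + 1.60 = 2.10 ppm.

(b) Volume: 130,000 US gal × 3.785 L/gal = 492,050 L.
(b) After draining 28% and refilling: 441 × 0.72 + 8 × 0.28 = 319.76 ppm.
(b) Deficit to target: 344 − 319.76 = 24.24 mg/L.
(b) As CaCO₃: 24.24 mg/L × 492,050 L = 11,930 g; ÷ 100.1 = 119.2 mol Ca²⁺.
(b) Mass: 119.2 × 147 = 17,520 g.

(a) 2.10 ppm; (b) 17.5 kg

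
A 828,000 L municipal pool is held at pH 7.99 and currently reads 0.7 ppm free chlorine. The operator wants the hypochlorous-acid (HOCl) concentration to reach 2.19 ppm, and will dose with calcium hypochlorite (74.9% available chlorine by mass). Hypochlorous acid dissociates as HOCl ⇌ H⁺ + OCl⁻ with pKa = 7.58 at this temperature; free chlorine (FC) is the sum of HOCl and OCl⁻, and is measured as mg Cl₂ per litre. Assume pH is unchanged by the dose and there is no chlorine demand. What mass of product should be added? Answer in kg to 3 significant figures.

7.87 kg

[OCl⁻]/[HOCl] = 10^(pH − pKa) = 10^(7.99 − 7.58) = 2.57; fraction as HOCl = 1/(1 + 2.57) = 0.2801.
Free chlorine required for 2.19 ppm HOCl: 2.19 / 0.2801 = 7.819 ppm.
FC to add: 7.819 − 0.7 = 7.119 mg/L as Cl₂.
Cl₂ equivalent: 7.119 mg/L × 828,000 L = 5895 g.
Product at 74.9% available Cl: 5895 / 0.749 = 7870 g.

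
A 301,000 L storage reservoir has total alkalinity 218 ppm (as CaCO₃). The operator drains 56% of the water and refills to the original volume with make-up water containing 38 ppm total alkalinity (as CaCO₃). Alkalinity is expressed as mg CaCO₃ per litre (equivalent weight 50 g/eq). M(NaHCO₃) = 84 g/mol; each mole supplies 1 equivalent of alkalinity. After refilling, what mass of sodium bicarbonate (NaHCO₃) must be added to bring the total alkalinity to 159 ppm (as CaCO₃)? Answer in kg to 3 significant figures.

After draining 56% and refilling: 218 × 0.44 + 38 × 0.56 = 117.2 ppm.
Deficit to target: 159 − 117.2 = 41.8 mg/L.
As CaCO₃: 41.8 mg/L × 301,000 L = 12,580 g; ÷ 50 g/eq ÷ 1 = 251.6 mol NaHCO₃.
Mass: 251.6 × 84 = 21,140 g.

21.1 kg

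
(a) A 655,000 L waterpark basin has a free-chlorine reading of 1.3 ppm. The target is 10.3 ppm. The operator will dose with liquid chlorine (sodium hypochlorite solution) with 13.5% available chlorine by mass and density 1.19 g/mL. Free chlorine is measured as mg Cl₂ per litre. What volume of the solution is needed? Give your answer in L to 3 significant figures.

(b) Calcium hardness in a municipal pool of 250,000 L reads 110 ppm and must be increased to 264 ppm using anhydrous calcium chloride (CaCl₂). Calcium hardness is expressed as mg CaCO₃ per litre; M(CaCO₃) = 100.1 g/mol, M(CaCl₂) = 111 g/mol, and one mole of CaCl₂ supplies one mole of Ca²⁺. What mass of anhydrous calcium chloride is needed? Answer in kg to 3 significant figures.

(a) 36.7 L; (b) 42.7 kg

(a) Chlorine deficit: 10.3 − 1.3 = 9 ppm = 9 mg/L as Cl₂.
(a) Cl₂ equivalent needed: 9 mg/L × 655,000 L = 5,895,000 mg = 5895 g.
(a) Product at 13.5% available chlorine: 5895 / 0.135 = 43,670 g.
(a) Volume at density 1.19 g/mL: 43,670 g ÷ 1.19 g/mL = 36,690 mL.

(b) Hardness to add: (264 − 110) = 154 mg/L as CaCO₃ × 250,000 L = 38,500 g as CaCO₃.
(b) Moles of Ca²⁺ (1 mol Ca²⁺ ≡ 1 mol CaCO₃): 38,500 / 100.1 g/mol = 384.6 mol.
(b) Mass of CaCl₂: 384.6 × 111 = 42,690 g.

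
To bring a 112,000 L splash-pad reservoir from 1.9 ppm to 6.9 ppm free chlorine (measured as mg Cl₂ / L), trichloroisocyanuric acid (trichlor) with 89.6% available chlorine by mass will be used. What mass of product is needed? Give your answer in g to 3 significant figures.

625 g

Chlorine deficit: 6.9 − 1.9 = 5 ppm = 5 mg/L as Cl₂.
Cl₂ equivalent needed: 5 mg/L × 112,000 L = 560,000 mg = 560 g.
Product at 89.6% available chlorine: 560 / 0.896 = 625 g.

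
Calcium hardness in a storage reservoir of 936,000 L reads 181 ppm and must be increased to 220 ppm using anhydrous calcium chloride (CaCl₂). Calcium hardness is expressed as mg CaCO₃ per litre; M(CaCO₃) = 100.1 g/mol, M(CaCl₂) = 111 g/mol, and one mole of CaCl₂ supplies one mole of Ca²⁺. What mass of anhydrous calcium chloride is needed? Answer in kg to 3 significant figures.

40.5 kg

Hardness to add: (220 − 181) = 39 mg/L as CaCO₃ × 936,000 L = 36,500 g as CaCO₃.
Moles of Ca²⁺ (1 mol Ca²⁺ ≡ 1 mol CaCO₃): 36,500 / 100.1 g/mol = 364.7 mol.
Mass of CaCl₂: 364.7 × 111 = 40,480 g.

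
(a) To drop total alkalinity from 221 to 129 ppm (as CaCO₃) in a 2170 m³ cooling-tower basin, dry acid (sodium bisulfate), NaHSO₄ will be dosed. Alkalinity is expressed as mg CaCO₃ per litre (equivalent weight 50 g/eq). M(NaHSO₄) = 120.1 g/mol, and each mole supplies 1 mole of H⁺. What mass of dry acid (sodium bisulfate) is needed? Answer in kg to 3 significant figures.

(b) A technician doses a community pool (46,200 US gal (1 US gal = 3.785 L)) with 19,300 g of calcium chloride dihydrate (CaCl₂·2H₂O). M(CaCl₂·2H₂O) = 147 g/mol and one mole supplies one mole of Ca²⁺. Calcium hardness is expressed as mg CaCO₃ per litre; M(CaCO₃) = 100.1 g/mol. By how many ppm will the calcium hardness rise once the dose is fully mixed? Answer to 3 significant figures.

(a) 480 kg; (b) 75.2 ppm

(a) Volume: 2170 m³ = 2,170,000 L.
(a) Alkalinity to neutralize: (221 − 129) = 92 mg/L as CaCO₃ × 2,170,000 L = 199,600 g as CaCO₃.
(a) Equivalents of H⁺ required: 199,600 ÷ 50 g/eq = 3993 eq = 3993 mol NaHSO₄.
(a) Mass of NaHSO₄: 3993 × 120.1 = 479,500 g.

(b) Volume: 46,200 US gal × 3.785 L/gal = 174,867 L.
(b) Moles of Ca²⁺: 19,300 g ÷ 147 g/mol = 131.3 mol.
(b) As CaCO₃: 131.3 mol × 100.1 g/mol = 13,140 g.
(b) Rise: 13,140 g / 174,867 L × 1000 = 75.16 mg/L.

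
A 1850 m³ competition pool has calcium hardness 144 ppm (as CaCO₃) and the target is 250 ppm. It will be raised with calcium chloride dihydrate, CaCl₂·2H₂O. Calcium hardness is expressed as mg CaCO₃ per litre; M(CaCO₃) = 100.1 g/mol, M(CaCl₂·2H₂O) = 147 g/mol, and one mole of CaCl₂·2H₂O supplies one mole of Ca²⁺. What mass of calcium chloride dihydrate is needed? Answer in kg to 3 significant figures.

288 kg

Volume: 1850 m³ = 1,850,000 L.
Hardness to add: (250 − 144) = 106 mg/L as CaCO₃ × 1,850,000 L = 196,100 g as CaCO₃.
Moles of Ca²⁺ (1 mol Ca²⁺ ≡ 1 mol CaCO₃): 196,100 / 100.1 g/mol = 1959 mol.
Mass of CaCl₂·2H₂O: 1959 × 147 = 288,000 g.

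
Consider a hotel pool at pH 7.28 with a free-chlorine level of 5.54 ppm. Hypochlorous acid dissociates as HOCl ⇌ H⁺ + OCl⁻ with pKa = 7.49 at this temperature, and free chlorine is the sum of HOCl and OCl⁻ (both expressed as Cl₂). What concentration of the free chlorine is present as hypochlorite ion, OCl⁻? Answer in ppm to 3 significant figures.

2.11 ppm

[OCl⁻]/[HOCl] = 10^(pH − pKa) = 10^(7.28 − 7.49) = 10^-0.21 = 0.6166.
Fraction as HOCl = 1 / (1 + 0.6166) = 0.6186.
OCl⁻ = (1 − 0.6186) × 5.54 ppm = 2.113 ppm.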